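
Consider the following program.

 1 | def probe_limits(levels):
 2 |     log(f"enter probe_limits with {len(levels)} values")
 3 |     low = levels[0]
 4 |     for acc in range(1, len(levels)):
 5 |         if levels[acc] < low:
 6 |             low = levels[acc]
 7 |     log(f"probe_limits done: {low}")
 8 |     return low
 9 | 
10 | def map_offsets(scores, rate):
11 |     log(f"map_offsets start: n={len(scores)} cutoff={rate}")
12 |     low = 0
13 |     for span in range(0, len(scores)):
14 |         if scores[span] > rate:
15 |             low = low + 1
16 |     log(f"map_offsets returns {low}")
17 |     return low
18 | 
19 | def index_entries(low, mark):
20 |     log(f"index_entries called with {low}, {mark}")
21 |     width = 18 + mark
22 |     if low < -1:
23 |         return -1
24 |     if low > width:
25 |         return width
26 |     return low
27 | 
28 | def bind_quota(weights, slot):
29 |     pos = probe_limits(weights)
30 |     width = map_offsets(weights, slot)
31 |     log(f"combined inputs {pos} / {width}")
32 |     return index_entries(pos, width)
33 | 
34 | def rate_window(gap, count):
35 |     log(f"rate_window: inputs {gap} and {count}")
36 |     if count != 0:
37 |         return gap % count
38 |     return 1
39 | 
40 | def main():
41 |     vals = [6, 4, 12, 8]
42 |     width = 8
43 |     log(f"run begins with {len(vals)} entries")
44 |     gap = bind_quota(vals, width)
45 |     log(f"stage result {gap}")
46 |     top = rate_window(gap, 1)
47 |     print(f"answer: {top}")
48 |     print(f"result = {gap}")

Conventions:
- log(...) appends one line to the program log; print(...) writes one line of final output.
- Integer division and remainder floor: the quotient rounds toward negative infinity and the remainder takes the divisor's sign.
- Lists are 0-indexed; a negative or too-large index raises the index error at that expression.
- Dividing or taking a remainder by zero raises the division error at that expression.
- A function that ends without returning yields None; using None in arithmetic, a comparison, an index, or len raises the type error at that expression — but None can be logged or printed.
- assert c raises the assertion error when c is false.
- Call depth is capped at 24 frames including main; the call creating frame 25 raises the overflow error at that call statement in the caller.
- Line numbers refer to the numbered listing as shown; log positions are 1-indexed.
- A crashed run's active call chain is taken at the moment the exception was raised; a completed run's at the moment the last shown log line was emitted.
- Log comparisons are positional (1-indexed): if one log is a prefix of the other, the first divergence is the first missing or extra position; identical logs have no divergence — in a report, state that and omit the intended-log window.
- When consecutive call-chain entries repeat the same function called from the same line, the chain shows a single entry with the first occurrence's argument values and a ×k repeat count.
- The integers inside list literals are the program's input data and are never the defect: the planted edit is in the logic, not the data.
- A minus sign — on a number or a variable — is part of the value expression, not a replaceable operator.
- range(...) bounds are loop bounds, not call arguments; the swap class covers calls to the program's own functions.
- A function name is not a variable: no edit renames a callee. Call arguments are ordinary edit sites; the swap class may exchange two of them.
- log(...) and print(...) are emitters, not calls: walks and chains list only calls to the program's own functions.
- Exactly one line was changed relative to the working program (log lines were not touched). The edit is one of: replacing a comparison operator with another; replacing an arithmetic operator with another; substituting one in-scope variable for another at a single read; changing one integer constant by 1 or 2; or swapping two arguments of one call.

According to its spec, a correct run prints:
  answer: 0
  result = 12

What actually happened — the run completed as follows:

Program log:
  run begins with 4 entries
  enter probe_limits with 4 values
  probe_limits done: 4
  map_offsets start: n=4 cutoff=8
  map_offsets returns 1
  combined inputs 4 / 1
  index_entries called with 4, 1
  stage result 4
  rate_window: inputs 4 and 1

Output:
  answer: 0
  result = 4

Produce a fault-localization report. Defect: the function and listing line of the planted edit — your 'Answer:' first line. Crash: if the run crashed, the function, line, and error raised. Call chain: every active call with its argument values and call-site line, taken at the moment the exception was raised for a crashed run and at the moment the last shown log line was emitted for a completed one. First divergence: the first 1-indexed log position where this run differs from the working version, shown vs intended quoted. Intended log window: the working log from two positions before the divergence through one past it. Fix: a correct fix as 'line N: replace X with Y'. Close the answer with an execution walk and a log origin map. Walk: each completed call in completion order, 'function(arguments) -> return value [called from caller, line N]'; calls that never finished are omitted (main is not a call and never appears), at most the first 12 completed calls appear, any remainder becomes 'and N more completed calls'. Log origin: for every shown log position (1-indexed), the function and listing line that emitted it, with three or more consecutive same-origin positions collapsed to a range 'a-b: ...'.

Answer: the defect is in probe_limits at line 5.
The tell: The log first diverges at position 3: the faulty run prints 'probe_limits done: 4' where the working version prints 'probe_limits done: 12'.
Call chain: main -> rate_window(4, 1) (called at line 46).
First divergence: at position 3 the run shows 'probe_limits done: 4' where the working version logs 'probe_limits done: 12'.
Intended log window:
  1: run begins with 4 entries
  2: enter probe_limits with 4 values
  3: probe_limits done: 12
  4: map_offsets start: n=4 cutoff=8
Execution walk:
  probe_limits([6, 4, 12, 8]) -> 4  [called from bind_quota, line 29]
  map_offsets([6, 4, 12, 8], 8) -> 1  [called from bind_quota, line 30]
  index_entries(4, 1) -> 4  [called from bind_quota, line 32]
  bind_quota([6, 4, 12, 8], 8) -> 4  [called from main, line 44]
  rate_window(4, 1) -> 0  [called from main, line 46]
Log origins:
  1 — main, line 43
  2 — probe_limits, line 2
  3 — probe_limits, line 7
  4 — map_offsets, line 11
  5 — map_offsets, line 16
  6 — bind_quota, line 31
  7 — index_entries, line 20
  8 — main, line 45
  9 — rate_window, line 35
A correct fix: line 5: replace `<` with `>`.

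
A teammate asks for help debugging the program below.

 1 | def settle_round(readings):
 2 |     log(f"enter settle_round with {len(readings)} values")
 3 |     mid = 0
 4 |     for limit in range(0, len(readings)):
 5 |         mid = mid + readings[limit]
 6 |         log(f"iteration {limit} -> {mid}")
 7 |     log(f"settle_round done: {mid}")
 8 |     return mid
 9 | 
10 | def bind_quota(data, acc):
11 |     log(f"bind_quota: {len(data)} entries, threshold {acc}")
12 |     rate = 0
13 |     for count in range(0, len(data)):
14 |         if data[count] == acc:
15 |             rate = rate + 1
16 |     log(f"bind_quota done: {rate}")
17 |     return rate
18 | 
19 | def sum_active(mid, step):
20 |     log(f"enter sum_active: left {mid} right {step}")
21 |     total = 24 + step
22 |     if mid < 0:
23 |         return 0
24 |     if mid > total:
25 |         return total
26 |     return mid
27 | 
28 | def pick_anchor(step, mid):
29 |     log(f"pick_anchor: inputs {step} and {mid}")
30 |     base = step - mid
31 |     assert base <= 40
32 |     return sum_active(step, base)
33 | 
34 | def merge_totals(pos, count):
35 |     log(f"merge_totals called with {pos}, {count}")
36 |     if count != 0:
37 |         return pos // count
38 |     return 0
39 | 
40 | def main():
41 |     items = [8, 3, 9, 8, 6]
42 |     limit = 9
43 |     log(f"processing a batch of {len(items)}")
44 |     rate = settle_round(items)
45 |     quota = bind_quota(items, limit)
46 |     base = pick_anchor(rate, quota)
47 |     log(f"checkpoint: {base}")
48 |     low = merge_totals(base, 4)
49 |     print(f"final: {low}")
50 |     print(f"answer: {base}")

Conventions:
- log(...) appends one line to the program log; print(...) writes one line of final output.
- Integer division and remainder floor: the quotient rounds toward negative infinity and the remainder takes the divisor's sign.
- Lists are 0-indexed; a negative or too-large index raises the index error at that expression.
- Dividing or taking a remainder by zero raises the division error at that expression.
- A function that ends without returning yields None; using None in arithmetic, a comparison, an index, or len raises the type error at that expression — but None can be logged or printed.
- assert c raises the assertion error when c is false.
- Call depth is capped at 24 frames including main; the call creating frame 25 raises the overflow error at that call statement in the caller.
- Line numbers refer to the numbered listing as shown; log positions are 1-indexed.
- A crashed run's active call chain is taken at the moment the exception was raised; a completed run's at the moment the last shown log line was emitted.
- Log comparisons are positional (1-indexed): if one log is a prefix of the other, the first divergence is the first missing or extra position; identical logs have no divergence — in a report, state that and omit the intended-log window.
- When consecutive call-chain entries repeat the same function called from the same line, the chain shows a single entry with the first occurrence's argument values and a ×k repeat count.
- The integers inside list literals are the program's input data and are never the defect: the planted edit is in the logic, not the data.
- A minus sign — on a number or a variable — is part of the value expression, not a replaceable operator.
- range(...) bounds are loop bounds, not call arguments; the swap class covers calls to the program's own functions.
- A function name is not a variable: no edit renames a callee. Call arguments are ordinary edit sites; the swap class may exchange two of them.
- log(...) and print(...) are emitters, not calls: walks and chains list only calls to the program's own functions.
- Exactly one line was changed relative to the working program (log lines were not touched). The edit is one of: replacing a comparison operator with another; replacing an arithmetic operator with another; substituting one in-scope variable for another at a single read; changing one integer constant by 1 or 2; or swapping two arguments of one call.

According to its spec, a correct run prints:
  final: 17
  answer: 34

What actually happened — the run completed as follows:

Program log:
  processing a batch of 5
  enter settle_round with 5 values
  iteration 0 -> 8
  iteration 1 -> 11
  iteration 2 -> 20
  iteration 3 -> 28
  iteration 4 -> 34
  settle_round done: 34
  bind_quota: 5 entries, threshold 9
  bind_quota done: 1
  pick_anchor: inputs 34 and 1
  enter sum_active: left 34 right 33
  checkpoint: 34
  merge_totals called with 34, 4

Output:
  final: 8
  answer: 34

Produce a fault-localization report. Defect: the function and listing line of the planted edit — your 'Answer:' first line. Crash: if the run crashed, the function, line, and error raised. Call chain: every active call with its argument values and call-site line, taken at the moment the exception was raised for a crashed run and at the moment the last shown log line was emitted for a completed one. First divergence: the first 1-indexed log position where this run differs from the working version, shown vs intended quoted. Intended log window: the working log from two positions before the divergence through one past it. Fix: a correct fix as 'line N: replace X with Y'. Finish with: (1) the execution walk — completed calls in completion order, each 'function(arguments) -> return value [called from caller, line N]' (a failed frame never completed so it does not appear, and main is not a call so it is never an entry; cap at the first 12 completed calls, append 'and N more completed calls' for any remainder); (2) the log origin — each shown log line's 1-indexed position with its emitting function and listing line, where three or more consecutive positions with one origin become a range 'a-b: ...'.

Answer: the defect is in main at line 48.
Key observation: At log position 14 the runs split — shown 'merge_totals called with 34, 4', but the working version logs 'merge_totals called with 34, 2'.
Call chain: main -> merge_totals(34, 4) (called at line 48).
First divergence: position 14 — the shown line 'merge_totals called with 34, 4' should read 'merge_totals called with 34, 2'.
Intended log window:
  12: enter sum_active: left 34 right 33
  13: checkpoint: 34
  14: merge_totals called with 34, 2
Execution walk:
  settle_round([8, 3, 9, 8, 6]) -> 34  [called from main, line 44]
  bind_quota([8, 3, 9, 8, 6], 9) -> 1  [called from main, line 45]
  sum_active(34, 33) -> 34  [called from pick_anchor, line 32]
  pick_anchor(34, 1) -> 34  [called from main, line 46]
  merge_totals(34, 4) -> 8  [called from main, line 48]
Log line origins:
  1: from main, line 43
  2: from settle_round, line 2
  3-7: from settle_round, line 6
  8: from settle_round, line 7
  9: from bind_quota, line 11
  10: from bind_quota, line 16
  11: from pick_anchor, line 29
  12: from sum_active, line 20
  13: from main, line 47
  14: from merge_totals, line 35
A correct fix: line 48: replace `4` with `2`.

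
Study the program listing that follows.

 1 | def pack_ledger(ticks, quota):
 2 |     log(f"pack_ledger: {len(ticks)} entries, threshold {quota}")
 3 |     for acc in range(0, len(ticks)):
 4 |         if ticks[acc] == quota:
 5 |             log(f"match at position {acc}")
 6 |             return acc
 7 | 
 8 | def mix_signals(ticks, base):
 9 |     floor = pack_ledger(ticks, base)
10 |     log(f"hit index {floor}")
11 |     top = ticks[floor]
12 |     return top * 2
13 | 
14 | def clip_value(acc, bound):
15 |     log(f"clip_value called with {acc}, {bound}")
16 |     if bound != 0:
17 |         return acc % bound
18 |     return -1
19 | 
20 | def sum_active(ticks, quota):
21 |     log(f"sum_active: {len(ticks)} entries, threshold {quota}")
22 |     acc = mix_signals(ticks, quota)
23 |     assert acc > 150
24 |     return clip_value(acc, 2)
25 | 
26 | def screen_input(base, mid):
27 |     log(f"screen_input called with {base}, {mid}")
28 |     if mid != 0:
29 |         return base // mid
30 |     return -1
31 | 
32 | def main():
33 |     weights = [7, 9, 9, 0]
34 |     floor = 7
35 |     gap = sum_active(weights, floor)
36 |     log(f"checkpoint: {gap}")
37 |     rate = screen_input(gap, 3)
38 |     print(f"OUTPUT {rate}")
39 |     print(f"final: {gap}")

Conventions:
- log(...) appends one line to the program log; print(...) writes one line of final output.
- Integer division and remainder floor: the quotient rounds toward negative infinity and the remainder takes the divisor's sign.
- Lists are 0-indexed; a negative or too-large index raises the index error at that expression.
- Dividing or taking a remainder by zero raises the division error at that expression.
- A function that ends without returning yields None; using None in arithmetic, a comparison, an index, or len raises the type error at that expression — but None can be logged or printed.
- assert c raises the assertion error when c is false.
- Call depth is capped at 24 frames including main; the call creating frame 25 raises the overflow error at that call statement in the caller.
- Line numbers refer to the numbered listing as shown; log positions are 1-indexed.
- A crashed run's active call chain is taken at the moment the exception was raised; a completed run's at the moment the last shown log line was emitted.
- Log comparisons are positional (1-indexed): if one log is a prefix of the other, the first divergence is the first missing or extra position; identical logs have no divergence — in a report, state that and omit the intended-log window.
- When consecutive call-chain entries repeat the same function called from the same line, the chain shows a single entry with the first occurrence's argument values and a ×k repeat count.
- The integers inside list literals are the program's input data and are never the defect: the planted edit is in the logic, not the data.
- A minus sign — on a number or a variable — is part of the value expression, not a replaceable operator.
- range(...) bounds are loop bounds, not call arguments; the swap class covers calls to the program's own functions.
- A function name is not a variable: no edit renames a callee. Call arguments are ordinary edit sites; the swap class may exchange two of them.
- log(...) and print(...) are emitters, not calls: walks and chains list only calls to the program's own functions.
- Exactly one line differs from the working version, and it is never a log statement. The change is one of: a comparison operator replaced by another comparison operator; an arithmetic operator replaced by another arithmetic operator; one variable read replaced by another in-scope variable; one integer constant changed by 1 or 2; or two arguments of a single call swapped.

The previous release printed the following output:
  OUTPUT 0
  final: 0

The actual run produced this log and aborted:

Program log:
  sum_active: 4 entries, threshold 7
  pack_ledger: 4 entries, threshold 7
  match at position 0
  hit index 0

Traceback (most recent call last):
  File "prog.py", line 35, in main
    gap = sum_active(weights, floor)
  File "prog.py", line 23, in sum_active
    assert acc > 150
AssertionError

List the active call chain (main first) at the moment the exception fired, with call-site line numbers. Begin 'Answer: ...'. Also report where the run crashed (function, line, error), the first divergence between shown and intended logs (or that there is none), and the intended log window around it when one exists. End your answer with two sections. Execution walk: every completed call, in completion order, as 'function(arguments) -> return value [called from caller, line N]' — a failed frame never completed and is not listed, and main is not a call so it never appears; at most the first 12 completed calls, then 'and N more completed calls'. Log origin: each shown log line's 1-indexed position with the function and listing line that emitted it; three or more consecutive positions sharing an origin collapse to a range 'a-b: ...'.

Answer: main -> sum_active (called at line 35).
Key observation: The shown log is a 4-line prefix of the intended one, whose next entry is 'clip_value called with 14, 2'.
Crash: sum_active, line 23, AssertionError.
First divergence: position 5; the shown log stops at 4 lines while the working version next logs 'clip_value called with 14, 2'.
Intended log window:
  3: match at position 0
  4: hit index 0
  5: clip_value called with 14, 2
  6: checkpoint: 0
Execution walk:
  pack_ledger([7, 9, 9, 0], 7) -> 0  [called from mix_signals, line 9]
  mix_signals([7, 9, 9, 0], 7) -> 14  [called from sum_active, line 22]
Log line origins:
  1: emitted by sum_active (line 21)
  2: emitted by pack_ledger (line 2)
  3: emitted by pack_ledger (line 5)
  4: emitted by mix_signals (line 10)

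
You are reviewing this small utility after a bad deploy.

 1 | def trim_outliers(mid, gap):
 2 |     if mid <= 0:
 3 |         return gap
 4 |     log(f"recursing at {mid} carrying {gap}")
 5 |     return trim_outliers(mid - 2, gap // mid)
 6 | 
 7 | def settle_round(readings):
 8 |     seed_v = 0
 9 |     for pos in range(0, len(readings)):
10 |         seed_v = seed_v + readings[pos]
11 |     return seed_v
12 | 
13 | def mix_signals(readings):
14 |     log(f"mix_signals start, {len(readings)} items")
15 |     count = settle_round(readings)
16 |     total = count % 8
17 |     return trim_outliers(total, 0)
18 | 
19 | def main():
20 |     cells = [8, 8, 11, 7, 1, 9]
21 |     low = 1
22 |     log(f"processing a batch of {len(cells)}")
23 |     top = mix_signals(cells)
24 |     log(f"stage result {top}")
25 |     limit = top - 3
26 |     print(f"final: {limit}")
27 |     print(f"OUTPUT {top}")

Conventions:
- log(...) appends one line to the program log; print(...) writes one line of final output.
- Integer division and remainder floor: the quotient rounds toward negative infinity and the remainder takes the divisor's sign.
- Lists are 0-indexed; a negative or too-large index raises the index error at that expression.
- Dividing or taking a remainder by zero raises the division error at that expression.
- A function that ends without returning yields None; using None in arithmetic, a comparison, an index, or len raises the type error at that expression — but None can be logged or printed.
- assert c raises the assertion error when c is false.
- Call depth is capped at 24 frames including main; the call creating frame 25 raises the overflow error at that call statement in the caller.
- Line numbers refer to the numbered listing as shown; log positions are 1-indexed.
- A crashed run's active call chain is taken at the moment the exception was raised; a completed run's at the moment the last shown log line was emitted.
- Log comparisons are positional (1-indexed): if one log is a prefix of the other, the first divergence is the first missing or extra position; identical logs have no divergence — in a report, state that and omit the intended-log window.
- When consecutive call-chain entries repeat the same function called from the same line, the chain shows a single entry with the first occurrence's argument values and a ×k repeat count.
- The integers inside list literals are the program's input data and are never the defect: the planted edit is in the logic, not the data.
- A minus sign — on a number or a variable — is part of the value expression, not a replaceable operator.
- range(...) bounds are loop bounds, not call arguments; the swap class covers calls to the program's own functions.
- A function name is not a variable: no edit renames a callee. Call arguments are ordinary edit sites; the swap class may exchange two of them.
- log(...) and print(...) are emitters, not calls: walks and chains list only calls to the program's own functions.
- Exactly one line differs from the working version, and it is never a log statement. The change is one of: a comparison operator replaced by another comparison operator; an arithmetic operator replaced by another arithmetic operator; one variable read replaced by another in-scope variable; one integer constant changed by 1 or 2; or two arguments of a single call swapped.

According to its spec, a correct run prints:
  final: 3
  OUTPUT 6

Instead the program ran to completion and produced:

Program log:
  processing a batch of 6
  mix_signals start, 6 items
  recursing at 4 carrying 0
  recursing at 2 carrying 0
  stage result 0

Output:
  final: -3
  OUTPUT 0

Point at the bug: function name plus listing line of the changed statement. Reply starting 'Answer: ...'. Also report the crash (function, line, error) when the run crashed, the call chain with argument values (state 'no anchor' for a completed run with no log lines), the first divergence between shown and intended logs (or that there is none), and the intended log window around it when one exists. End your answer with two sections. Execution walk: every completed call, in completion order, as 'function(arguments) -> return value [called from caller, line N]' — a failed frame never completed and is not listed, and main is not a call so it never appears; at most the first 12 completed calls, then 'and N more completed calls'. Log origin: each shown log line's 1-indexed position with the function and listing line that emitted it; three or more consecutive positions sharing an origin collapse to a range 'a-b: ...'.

Answer: the defect is in trim_outliers at line 5.
Key observation: At log position 4 the runs split — shown 'recursing at 2 carrying 0', but the working version logs 'recursing at 2 carrying 4'.
Call chain: main.
First divergence: position 4 — shown 'recursing at 2 carrying 0', intended 'recursing at 2 carrying 4'.
Intended log window:
  2: mix_signals start, 6 items
  3: recursing at 4 carrying 0
  4: recursing at 2 carrying 4
  5: stage result 6
Execution walk:
  settle_round([8, 8, 11, 7, 1, 9]) -> 44  [called from mix_signals, line 15]
  trim_outliers(0, 0) -> 0  [called from trim_outliers, line 5]
  trim_outliers(2, 0) -> 0  [called from trim_outliers, line 5]
  trim_outliers(4, 0) -> 0  [called from mix_signals, line 17]
  mix_signals([8, 8, 11, 7, 1, 9]) -> 0  [called from main, line 23]
Log origins:
  1: emitted by main (line 22)
  2: emitted by mix_signals (line 14)
  3: emitted by trim_outliers (line 4)
  4: emitted by trim_outliers (line 4)
  5: emitted by main (line 24)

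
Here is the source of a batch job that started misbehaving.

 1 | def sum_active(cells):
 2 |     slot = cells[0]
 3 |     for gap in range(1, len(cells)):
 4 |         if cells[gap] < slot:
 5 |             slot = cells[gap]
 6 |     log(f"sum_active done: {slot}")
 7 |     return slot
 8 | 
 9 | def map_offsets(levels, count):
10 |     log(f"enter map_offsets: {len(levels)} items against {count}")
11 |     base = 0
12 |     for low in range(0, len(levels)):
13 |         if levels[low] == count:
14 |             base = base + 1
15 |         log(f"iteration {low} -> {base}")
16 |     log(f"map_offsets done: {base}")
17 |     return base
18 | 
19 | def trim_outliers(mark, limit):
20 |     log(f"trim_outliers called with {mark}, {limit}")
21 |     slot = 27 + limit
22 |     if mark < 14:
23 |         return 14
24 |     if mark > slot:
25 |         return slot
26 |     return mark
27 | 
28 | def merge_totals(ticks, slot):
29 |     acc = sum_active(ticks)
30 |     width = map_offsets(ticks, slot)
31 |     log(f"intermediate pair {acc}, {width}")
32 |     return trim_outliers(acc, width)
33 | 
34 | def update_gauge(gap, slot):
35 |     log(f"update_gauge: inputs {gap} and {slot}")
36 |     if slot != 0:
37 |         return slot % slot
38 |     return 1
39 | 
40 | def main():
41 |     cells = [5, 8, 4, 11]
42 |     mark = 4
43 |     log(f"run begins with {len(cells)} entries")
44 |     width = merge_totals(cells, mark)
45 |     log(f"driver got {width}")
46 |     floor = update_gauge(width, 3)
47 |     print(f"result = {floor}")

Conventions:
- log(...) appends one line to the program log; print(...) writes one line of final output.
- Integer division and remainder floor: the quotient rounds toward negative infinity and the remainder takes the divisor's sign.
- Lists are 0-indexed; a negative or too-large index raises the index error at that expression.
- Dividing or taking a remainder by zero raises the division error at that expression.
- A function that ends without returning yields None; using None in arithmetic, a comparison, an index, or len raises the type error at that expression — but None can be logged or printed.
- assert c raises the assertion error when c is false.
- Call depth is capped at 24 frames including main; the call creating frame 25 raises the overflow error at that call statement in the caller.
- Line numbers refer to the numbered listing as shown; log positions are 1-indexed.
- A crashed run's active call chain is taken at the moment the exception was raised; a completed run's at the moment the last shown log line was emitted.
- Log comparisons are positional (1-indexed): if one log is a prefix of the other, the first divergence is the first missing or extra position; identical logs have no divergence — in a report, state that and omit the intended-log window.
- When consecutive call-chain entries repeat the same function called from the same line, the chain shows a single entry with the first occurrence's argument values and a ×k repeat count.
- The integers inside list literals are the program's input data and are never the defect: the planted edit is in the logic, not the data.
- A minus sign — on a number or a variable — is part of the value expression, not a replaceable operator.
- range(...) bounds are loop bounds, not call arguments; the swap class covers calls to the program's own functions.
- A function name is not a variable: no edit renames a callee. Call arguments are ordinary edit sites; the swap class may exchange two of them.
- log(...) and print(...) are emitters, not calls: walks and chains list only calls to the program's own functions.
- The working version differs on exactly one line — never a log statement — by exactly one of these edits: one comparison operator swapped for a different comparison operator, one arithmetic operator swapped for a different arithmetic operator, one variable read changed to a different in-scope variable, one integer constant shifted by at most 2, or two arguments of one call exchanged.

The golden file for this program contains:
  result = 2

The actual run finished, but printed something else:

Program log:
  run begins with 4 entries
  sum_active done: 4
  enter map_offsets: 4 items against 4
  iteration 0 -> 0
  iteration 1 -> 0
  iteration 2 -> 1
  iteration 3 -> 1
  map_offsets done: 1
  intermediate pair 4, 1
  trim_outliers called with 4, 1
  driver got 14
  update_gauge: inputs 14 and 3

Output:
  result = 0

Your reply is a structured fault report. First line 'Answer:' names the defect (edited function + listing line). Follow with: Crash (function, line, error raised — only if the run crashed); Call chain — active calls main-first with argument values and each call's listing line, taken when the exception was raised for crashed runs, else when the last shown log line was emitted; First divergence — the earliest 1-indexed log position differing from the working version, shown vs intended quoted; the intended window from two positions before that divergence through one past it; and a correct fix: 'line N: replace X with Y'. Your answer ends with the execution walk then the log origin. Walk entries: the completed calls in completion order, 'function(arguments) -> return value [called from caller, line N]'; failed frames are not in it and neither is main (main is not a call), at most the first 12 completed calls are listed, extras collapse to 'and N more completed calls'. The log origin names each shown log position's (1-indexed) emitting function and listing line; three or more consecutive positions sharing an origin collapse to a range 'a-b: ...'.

Answer: the defect is in update_gauge at line 37.
The tell: Nothing in the log betrays the bug — only the output does.
Call chain: main -> update_gauge(14, 3) (called at line 46).
First divergence: none; the two logs match at every position.
Execution walk:
  sum_active([5, 8, 4, 11]) -> 4  [called from merge_totals, line 29]
  map_offsets([5, 8, 4, 11], 4) -> 1  [called from merge_totals, line 30]
  trim_outliers(4, 1) -> 14  [called from merge_totals, line 32]
  merge_totals([5, 8, 4, 11], 4) -> 14  [called from main, line 44]
  update_gauge(14, 3) -> 0  [called from main, line 46]
Log line origins:
  1 — main, line 43
  2 — sum_active, line 6
  3 — map_offsets, line 10
  4-7 — map_offsets, line 15
  8 — map_offsets, line 16
  9 — merge_totals, line 31
  10 — trim_outliers, line 20
  11 — main, line 45
  12 — update_gauge, line 35
A correct fix: line 37: replace `slot % slot` with `gap % slot`.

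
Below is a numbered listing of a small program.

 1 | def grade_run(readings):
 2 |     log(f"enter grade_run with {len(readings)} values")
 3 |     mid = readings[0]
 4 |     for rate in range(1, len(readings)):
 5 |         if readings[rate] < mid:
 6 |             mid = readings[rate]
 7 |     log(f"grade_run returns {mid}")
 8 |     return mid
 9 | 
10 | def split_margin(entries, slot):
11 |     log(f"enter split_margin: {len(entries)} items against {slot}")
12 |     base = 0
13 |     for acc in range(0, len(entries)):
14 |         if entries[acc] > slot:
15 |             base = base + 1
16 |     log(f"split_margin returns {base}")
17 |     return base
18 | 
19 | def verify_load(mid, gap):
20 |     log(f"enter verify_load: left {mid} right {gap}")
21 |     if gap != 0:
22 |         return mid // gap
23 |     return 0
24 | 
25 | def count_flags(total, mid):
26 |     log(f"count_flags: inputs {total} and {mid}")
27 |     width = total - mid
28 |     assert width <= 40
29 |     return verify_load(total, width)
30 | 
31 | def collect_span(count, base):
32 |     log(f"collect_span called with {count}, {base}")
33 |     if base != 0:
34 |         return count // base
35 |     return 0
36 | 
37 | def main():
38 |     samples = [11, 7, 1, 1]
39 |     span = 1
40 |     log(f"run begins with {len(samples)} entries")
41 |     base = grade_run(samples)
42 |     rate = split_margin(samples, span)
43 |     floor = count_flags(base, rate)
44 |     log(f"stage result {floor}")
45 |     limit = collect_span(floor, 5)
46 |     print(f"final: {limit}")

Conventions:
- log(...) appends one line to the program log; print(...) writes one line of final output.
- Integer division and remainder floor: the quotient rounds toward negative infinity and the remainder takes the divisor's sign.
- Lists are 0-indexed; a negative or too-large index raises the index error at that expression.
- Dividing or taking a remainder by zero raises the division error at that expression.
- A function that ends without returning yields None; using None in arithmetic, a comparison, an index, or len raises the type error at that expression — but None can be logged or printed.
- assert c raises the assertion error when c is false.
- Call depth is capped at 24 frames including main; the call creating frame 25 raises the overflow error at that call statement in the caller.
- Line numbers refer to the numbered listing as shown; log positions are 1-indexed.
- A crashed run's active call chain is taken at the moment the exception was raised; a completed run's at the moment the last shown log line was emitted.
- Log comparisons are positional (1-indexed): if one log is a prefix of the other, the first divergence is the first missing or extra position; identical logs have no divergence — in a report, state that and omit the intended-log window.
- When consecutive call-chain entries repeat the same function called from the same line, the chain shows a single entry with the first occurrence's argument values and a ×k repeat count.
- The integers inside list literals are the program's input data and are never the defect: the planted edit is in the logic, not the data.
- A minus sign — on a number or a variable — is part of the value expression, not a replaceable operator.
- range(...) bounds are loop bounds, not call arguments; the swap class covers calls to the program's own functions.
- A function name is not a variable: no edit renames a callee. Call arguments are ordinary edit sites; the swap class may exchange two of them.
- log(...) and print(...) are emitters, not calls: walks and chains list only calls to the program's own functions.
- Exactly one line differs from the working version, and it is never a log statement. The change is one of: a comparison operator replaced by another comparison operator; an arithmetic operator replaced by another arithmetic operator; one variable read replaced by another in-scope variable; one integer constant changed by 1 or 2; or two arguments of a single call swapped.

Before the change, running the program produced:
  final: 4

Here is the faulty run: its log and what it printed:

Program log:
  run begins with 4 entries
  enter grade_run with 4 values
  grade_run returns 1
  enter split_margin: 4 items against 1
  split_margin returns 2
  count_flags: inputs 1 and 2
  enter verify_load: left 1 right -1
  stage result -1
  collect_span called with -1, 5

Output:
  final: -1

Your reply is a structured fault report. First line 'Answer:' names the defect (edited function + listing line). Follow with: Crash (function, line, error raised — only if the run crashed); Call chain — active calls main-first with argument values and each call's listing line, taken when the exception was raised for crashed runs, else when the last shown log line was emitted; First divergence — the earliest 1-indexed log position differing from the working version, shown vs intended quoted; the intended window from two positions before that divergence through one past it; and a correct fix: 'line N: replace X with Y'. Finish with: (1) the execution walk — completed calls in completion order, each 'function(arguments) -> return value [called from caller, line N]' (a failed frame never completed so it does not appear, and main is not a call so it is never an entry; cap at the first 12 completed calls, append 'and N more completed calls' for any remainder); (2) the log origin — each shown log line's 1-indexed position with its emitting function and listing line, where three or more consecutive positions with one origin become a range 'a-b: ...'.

Answer: the defect is in collect_span at line 34.
Key fact: Nothing in the log betrays the bug — only the output does.
Call chain: main -> collect_span(-1, 5) (called at line 45).
First divergence: none (the log streams are identical).
Execution walk:
  grade_run([11, 7, 1, 1]) -> 1  [called from main, line 41]
  split_margin([11, 7, 1, 1], 1) -> 2  [called from main, line 42]
  verify_load(1, -1) -> -1  [called from count_flags, line 29]
  count_flags(1, 2) -> -1  [called from main, line 43]
  collect_span(-1, 5) -> -1  [called from main, line 45]
Log origins:
  1: logged in main at line 40
  2: logged in grade_run at line 2
  3: logged in grade_run at line 7
  4: logged in split_margin at line 11
  5: logged in split_margin at line 16
  6: logged in count_flags at line 26
  7: logged in verify_load at line 20
  8: logged in main at line 44
  9: logged in collect_span at line 32
A correct fix: line 34: replace `//` with `%`.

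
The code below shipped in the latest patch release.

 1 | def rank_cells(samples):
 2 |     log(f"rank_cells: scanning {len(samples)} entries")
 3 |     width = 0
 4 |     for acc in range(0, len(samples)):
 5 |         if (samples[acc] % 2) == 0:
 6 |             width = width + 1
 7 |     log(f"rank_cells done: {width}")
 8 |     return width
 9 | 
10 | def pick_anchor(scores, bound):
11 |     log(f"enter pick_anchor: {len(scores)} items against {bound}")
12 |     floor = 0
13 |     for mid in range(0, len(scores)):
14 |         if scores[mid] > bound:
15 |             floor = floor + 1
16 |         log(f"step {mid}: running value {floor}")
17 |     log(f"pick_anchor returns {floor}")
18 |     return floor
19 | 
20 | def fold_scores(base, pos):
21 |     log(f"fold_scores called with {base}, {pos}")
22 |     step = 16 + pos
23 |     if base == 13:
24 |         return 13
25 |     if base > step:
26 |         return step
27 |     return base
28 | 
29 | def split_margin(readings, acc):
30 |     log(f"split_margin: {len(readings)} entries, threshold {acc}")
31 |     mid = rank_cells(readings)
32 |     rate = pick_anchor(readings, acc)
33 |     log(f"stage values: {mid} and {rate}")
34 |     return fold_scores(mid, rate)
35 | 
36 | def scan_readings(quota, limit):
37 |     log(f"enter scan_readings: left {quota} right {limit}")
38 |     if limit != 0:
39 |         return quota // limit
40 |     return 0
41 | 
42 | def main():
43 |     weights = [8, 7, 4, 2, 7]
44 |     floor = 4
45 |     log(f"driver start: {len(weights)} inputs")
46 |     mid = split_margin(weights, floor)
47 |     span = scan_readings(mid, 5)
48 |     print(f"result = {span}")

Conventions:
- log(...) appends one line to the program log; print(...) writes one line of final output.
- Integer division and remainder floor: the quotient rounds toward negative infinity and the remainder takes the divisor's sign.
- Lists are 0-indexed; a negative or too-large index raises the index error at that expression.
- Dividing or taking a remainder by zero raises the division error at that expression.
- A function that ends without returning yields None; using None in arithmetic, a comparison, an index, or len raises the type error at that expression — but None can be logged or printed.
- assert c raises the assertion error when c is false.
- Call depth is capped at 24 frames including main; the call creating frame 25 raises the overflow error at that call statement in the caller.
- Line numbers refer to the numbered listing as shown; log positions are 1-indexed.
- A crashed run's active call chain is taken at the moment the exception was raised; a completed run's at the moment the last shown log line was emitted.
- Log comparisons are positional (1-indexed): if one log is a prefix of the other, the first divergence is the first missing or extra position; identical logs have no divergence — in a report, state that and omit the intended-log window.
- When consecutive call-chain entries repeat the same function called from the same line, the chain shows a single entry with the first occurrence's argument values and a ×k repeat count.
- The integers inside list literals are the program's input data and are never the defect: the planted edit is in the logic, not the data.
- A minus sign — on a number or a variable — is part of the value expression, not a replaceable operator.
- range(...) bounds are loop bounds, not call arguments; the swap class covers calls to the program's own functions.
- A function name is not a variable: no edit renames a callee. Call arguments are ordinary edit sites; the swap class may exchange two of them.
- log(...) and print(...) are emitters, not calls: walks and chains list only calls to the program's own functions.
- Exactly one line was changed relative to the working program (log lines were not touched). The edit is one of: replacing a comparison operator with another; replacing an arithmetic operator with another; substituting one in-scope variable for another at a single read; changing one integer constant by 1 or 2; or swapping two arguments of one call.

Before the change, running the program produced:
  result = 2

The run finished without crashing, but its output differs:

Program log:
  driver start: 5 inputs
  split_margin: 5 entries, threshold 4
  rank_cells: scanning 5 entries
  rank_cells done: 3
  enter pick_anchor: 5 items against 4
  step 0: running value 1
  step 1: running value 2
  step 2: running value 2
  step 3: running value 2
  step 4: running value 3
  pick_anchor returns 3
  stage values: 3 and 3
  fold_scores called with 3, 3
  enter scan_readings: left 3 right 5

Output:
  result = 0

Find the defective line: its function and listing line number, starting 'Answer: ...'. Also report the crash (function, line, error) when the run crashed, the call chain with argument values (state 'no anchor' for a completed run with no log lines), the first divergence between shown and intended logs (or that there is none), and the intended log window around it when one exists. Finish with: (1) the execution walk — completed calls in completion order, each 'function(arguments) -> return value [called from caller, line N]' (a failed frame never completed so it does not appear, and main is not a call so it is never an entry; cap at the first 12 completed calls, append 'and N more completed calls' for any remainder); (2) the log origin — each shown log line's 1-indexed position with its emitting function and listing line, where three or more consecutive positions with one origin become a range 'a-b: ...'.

Answer: the defect is in fold_scores at line 23.
Core observation: At log position 14 the runs split — shown 'enter scan_readings: left 3 right 5', but the working version logs 'enter scan_readings: left 13 right 5'.
Call chain: main -> scan_readings(3, 5) (called at line 47).
First divergence: position 14; shown 'enter scan_readings: left 3 right 5' vs intended 'enter scan_readings: left 13 right 5'.
Intended log window:
  12: stage values: 3 and 3
  13: fold_scores called with 3, 3
  14: enter scan_readings: left 13 right 5
Execution walk:
  rank_cells([8, 7, 4, 2, 7]) -> 3  [called from split_margin, line 31]
  pick_anchor([8, 7, 4, 2, 7], 4) -> 3  [called from split_margin, line 32]
  fold_scores(3, 3) -> 3  [called from split_margin, line 34]
  split_margin([8, 7, 4, 2, 7], 4) -> 3  [called from main, line 46]
  scan_readings(3, 5) -> 0  [called from main, line 47]
Log line origins:
  1: logged in main at line 45
  2: logged in split_margin at line 30
  3: logged in rank_cells at line 2
  4: logged in rank_cells at line 7
  5: logged in pick_anchor at line 11
  6-10: logged in pick_anchor at line 16
  11: logged in pick_anchor at line 17
  12: logged in split_margin at line 33
  13: logged in fold_scores at line 21
  14: logged in scan_readings at line 37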